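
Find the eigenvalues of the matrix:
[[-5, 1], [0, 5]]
λ = -5 and λ = 5

Characteristic equation: det(A - λI) = 0
λ² - (trace)λ + (det) = 0
λ² - (0)λ + (-25) = 0
λ² - 0λ - 25 = 0
Solving: λ = -5, 5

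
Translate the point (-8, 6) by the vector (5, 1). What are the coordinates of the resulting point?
(-3, 7)

Translation by (5, 1):
x' = -8 + 5 = -3
y' = 6 + 1 = 7
Homogeneous matrix: [[1, 0, 5], [0, 1, 1], [0, 0, 1]]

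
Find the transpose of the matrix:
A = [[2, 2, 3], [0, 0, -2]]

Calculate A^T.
[[2, 0], [2, 0], [3, -2]]

The transpose sends entry (i,j) to (j,i); rows become columns.
Row 0 of A: [2, 2, 3] -> column 0 of A^T.
Row 1 of A: [0, 0, -2] -> column 1 of A^T.
A^T = [[2, 0], [2, 0], [3, -2]]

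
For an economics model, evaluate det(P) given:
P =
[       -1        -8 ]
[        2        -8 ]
det(P) = 24

For a 2×2 matrix [[a, b], [c, d]], det = a*d - b*c.
det(P) = (-1)*(-8) - (-8)*(2) = 8 + 16 = 24.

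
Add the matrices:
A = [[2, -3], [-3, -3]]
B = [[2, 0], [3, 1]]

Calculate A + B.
[[4, -3], [0, -2]]

Add corresponding elements:
(2)+(2)=4
(-3)+(0)=-3
(-3)+(3)=0
(-3)+(1)=-2
A + B = [[4, -3], [0, -2]]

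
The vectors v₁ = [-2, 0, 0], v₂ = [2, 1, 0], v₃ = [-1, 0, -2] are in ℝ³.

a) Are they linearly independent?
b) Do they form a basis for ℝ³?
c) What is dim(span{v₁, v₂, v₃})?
Yes independent, yes basis, dim = 3

Stack v₁, v₂, v₃ as rows of a 3×3 matrix.
[[-2, 0, 0]; [2, 1, 0]; [-1, 0, -2]] is already lower triangular with nonzero diagonal entries (-2, 1, -2), so its determinant is the product of the diagonal entries, det = (-2)·(1)·(-2) = 4 ≠ 0, and the rows are linearly independent.
Three linearly independent vectors in ℝ³ form a basis for ℝ³, so dim(span{v₁,v₂,v₃}) = 3.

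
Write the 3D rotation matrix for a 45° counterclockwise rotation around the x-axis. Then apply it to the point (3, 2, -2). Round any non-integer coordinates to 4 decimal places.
R = [[1, 0, 0], [0, √2/2, -√2/2], [0, √2/2, √2/2]]; R·(3, 2, -2) = (3.0000, 2.8284, 0.0000)

Rotation matrix for 45° around x-axis:
cos(45°) = √2/2, sin(45°) = √2/2
R = [[1, 0, 0], [0, √2/2, -√2/2], [0, √2/2, √2/2]]
Apply to (3, 2, -2): R·[3, 2, -2]ᵀ = (3.0000, 2.8284, 0.0000)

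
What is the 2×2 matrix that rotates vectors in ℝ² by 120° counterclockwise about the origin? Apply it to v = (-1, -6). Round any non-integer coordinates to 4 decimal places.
R = [[-1/2, -√3/2], [√3/2, -1/2]]; R·v = (5.6962, 2.1340)

A counterclockwise rotation by angle θ in ℝ² has matrix R(θ) = [[cos θ, -sin θ], [sin θ, cos θ]].
For θ = 120°: cos θ = -1/2, sin θ = √3/2.
R(120°) = [[-1/2, -√3/2], [√3/2, -1/2]].
R·v = [-1/2·-1 + (-√3/2)·-6, √3/2·-1 + -1/2·-6] = (5.6962, 2.1340).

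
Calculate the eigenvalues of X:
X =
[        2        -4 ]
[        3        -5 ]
λ = -2, -1

Solve det(X - λI) = 0. For a 2×2 matrix the characteristic equation is λ² - (trace)λ + det = 0.
trace(X) = a + d = 2 - 5 = -3.
det(X) = a*d - b*c = (2)*(-5) - (-4)*(3) = -10 + 12 = 2.
Characteristic equation: λ² - (-3)λ + (2) = 0.
Discriminant = (-3)² - 4*(2) = 9 - 8 = 1.
λ = (-3 ± √1) / 2 = (-3 ± 1) / 2 = -2, -1.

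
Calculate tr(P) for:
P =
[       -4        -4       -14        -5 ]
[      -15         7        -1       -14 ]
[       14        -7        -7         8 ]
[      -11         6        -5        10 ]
tr(P) = -4 + 7 - 7 + 10 = 6

The trace of a square matrix is the sum of its diagonal entries.
Diagonal entries of P: P[0][0] = -4, P[1][1] = 7, P[2][2] = -7, P[3][3] = 10.
tr(P) = -4 + 7 - 7 + 10 = 6.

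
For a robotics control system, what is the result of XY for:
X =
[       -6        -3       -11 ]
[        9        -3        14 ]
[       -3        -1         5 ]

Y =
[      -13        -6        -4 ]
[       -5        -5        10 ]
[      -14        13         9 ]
XY =
[      247       -92      -105 ]
[     -298       143        60 ]
[      -26        88        47 ]

Matrix multiplication: (XY)[i][j] = sum over k of X[i][k] * Y[k][j].
  (XY)[0][0] = (-6)*(-13) + (-3)*(-5) + (-11)*(-14) = 247
  (XY)[0][1] = (-6)*(-6) + (-3)*(-5) + (-11)*(13) = -92
  (XY)[0][2] = (-6)*(-4) + (-3)*(10) + (-11)*(9) = -105
  (XY)[1][0] = (9)*(-13) + (-3)*(-5) + (14)*(-14) = -298
  (XY)[1][1] = (9)*(-6) + (-3)*(-5) + (14)*(13) = 143
  (XY)[1][2] = (9)*(-4) + (-3)*(10) + (14)*(9) = 60
  (XY)[2][0] = (-3)*(-13) + (-1)*(-5) + (5)*(-14) = -26
  (XY)[2][1] = (-3)*(-6) + (-1)*(-5) + (5)*(13) = 88
  (XY)[2][2] = (-3)*(-4) + (-1)*(10) + (5)*(9) = 47
XY =
[      247       -92      -105 ]
[     -298       143        60 ]
[      -26        88        47 ]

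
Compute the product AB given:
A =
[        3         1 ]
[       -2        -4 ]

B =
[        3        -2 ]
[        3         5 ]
AB =
[       12        -1 ]
[      -18       -16 ]

Matrix multiplication: (AB)[i][j] = sum over k of A[i][k] * B[k][j].
  (AB)[0][0] = (3)*(3) + (1)*(3) = 12
  (AB)[0][1] = (3)*(-2) + (1)*(5) = -1
  (AB)[1][0] = (-2)*(3) + (-4)*(3) = -18
  (AB)[1][1] = (-2)*(-2) + (-4)*(5) = -16
AB =
[       12        -1 ]
[      -18       -16 ]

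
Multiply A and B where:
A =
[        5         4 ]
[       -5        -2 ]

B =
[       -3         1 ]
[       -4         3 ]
AB =
[      -31        17 ]
[       23       -11 ]

Matrix multiplication: (AB)[i][j] = sum over k of A[i][k] * B[k][j].
  (AB)[0][0] = (5)*(-3) + (4)*(-4) = -31
  (AB)[0][1] = (5)*(1) + (4)*(3) = 17
  (AB)[1][0] = (-5)*(-3) + (-2)*(-4) = 23
  (AB)[1][1] = (-5)*(1) + (-2)*(3) = -11
AB =
[      -31        17 ]
[       23       -11 ]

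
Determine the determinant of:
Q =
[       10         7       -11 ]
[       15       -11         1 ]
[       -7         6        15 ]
det(Q) = -3477

Expand along row 0 (cofactor expansion): det(Q) = a*(e*i - f*h) - b*(d*i - f*g) + c*(d*h - e*g), where the 3×3 is [[a, b, c], [d, e, f], [g, h, i]].
Minor M_00 = (-11)*(15) - (1)*(6) = -165 - 6 = -171.
Minor M_01 = (15)*(15) - (1)*(-7) = 225 + 7 = 232.
Minor M_02 = (15)*(6) - (-11)*(-7) = 90 - 77 = 13.
det(Q) = (10)*(-171) - (7)*(232) + (-11)*(13) = -1710 - 1624 - 143 = -3477.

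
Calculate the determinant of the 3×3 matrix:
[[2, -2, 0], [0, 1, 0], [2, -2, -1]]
-2

Expansion along first row:
det = 2·det([[1,0],[-2,-1]]) - -2·det([[0,0],[2,-1]]) + 0·det([[0,1],[2,-2]])
    = 2·(1·-1 - 0·-2) - -2·(0·-1 - 0·2) + 0·(0·-2 - 1·2)
    = 2·-1 - -2·0 + 0·-2
    = -2 + 0 + 0 = -2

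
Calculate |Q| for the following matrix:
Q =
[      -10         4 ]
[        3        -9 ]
det(Q) = 78

For a 2×2 matrix [[a, b], [c, d]], det = a*d - b*c.
det(Q) = (-10)*(-9) - (4)*(3) = 90 - 12 = 78.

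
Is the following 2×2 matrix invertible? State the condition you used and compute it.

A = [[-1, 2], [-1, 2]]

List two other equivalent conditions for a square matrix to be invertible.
No, not invertible; det(A) = 0 (two rows are equal, so the rows are linearly dependent). Equivalent conditions (failing for this A): rank(A) < 2; Ax = 0 has non-trivial solutions; 0 is an eigenvalue; the columns are linearly dependent.

To check invertibility, compute det(A).
In this matrix, row 0 and the last row are identical, so one row is a scalar multiple of another and the rows are linearly dependent.
A matrix with linearly dependent rows has det = 0 and is not invertible.
Equivalent failed conditions:
- rank(A) < 2.
- Ax = 0 has non-trivial solutions.
- 0 is an eigenvalue.
- The columns are linearly dependent.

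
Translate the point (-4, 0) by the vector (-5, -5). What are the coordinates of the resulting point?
(-9, -5)

Translation by (-5, -5):
x' = -4 + -5 = -9
y' = 0 + -5 = -5
Homogeneous matrix: [[1, 0, -5], [0, 1, -5], [0, 0, 1]]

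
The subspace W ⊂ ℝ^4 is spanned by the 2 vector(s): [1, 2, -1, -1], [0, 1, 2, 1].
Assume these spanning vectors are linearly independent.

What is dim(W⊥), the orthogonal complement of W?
dim(W⊥) = 2

For any subspace W of ℝ^n, dim(W) + dim(W⊥) = n (the whole-space dimension).
Here the given 2 vectors are linearly independent, so dim(W) = 2.
Thus dim(W⊥) = n - dim(W) = 4 - 2 = 2.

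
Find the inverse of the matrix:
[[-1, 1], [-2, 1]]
[[1, -1], [2, -1]]

For [[a,b],[c,d]], inverse = (1/det)·[[d,-b],[-c,a]]
det = -1·1 - 1·-2 = 1
Inverse = (1/1)·[[1, -1], [2, -1]]
        = [[1, -1], [2, -1]]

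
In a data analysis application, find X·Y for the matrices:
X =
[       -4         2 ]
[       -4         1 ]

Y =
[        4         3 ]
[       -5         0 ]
XY =
[      -26       -12 ]
[      -21       -12 ]

Matrix multiplication: (XY)[i][j] = sum over k of X[i][k] * Y[k][j].
  (XY)[0][0] = (-4)*(4) + (2)*(-5) = -26
  (XY)[0][1] = (-4)*(3) + (2)*(0) = -12
  (XY)[1][0] = (-4)*(4) + (1)*(-5) = -21
  (XY)[1][1] = (-4)*(3) + (1)*(0) = -12
XY =
[      -26       -12 ]
[      -21       -12 ]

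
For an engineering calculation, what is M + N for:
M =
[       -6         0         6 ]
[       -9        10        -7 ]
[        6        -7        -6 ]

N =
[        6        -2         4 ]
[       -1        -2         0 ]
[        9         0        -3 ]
M + N =
[        0        -2        10 ]
[      -10         8        -7 ]
[       15        -7        -9 ]

Matrix addition is elementwise: (M+N)[i][j] = M[i][j] + N[i][j].
  (M+N)[0][0] = (-6) + (6) = 0
  (M+N)[0][1] = (0) + (-2) = -2
  (M+N)[0][2] = (6) + (4) = 10
  (M+N)[1][0] = (-9) + (-1) = -10
  (M+N)[1][1] = (10) + (-2) = 8
  (M+N)[1][2] = (-7) + (0) = -7
  (M+N)[2][0] = (6) + (9) = 15
  (M+N)[2][1] = (-7) + (0) = -7
  (M+N)[2][2] = (-6) + (-3) = -9
M + N =
[        0        -2        10 ]
[      -10         8        -7 ]
[       15        -7        -9 ]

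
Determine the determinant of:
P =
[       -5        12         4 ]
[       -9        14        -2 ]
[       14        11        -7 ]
det(P) = -1892

Expand along row 0 (cofactor expansion): det(P) = a*(e*i - f*h) - b*(d*i - f*g) + c*(d*h - e*g), where the 3×3 is [[a, b, c], [d, e, f], [g, h, i]].
Minor M_00 = (14)*(-7) - (-2)*(11) = -98 + 22 = -76.
Minor M_01 = (-9)*(-7) - (-2)*(14) = 63 + 28 = 91.
Minor M_02 = (-9)*(11) - (14)*(14) = -99 - 196 = -295.
det(P) = (-5)*(-76) - (12)*(91) + (4)*(-295) = 380 - 1092 - 1180 = -1892.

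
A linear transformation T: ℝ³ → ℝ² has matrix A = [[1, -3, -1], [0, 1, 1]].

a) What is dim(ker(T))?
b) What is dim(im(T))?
dim(ker) = 1, dim(im) = 2

The two rows are not scalar multiples of one another (no single k satisfies row 2 = k × row 1), so they are linearly independent.
Thus rank(A) = 2.
dim(im(T)) = rank(A) = 2.
By the rank-nullity theorem applied to T: ℝ³ → ℝ², rank(A) + nullity(A) = 3 (the domain dimension), so dim(ker(T)) = 3 - 2 = 1.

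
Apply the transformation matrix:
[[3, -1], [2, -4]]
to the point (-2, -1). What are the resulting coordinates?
(-5, 0)

Matrix multiplication:
[[3, -1], [2, -4]] × [-2, -1]ᵀ
= [3×-2 + -1×-1, 2×-2 + -4×-1]ᵀ
= [-5.0000, 0.0000]ᵀ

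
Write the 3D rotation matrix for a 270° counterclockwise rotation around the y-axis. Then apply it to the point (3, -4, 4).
R = [[0, 0, -1], [0, 1, 0], [1, 0, 0]]; R·(3, -4, 4) = (-4, -4, 3)

Rotation matrix for 270° around y-axis:
cos(270°) = 0, sin(270°) = -1
R = [[0, 0, -1], [0, 1, 0], [1, 0, 0]]
Apply to (3, -4, 4): R·[3, -4, 4]ᵀ = (-4, -4, 3)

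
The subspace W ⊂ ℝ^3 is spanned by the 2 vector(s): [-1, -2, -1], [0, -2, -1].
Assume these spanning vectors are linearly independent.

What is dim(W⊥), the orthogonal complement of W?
dim(W⊥) = 1

For any subspace W of ℝ^n, dim(W) + dim(W⊥) = n (the whole-space dimension).
Here the given 2 vectors are linearly independent, so dim(W) = 2.
Thus dim(W⊥) = n - dim(W) = 3 - 2 = 1.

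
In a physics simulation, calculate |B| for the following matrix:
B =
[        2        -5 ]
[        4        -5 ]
det(B) = 10

For a 2×2 matrix [[a, b], [c, d]], det = a*d - b*c.
det(B) = (2)*(-5) - (-5)*(4) = -10 + 20 = 10.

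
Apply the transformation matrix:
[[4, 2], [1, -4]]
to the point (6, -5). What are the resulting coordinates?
(14, 26)

Matrix multiplication:
[[4, 2], [1, -4]] × [6, -5]ᵀ
= [4×6 + 2×-5, 1×6 + -4×-5]ᵀ
= [14.0000, 26.0000]ᵀ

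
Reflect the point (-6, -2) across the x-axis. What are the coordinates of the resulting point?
(-6, 2)

Reflection across x-axis: (-6, -2) → (-6, 2)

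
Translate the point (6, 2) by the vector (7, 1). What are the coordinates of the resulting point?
(13, 3)

Translation by (7, 1):
x' = 6 + 7 = 13
y' = 2 + 1 = 3
Homogeneous matrix: [[1, 0, 7], [0, 1, 1], [0, 0, 1]]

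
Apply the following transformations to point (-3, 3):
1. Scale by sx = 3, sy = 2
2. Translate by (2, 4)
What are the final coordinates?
(-7, 10)

Step 1: Scale (-3, 3) by (sx, sy) = (3, 2) → (-9, 6)
Step 2: Translate by (2, 4) → (-7, 10)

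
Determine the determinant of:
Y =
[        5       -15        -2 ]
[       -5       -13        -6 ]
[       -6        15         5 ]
det(Y) = -484

Expand along row 0 (cofactor expansion): det(Y) = a*(e*i - f*h) - b*(d*i - f*g) + c*(d*h - e*g), where the 3×3 is [[a, b, c], [d, e, f], [g, h, i]].
Minor M_00 = (-13)*(5) - (-6)*(15) = -65 + 90 = 25.
Minor M_01 = (-5)*(5) - (-6)*(-6) = -25 - 36 = -61.
Minor M_02 = (-5)*(15) - (-13)*(-6) = -75 - 78 = -153.
det(Y) = (5)*(25) - (-15)*(-61) + (-2)*(-153) = 125 - 915 + 306 = -484.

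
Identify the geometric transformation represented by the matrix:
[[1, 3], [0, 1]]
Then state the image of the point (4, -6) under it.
horizontal shear with factor 3; image of (4, -6) is (-14, -6)

The matrix [[1, k], [0, 1]] sends (x, y) to (x + 3y, y), leaving the y-coordinate fixed: a horizontal shear.
The matrix [[1, 3], [0, 1]] represents: horizontal shear with factor 3.
Applying it to (4, -6): [1·4 + 3·-6, 0·4 + 1·-6] = (-14, -6).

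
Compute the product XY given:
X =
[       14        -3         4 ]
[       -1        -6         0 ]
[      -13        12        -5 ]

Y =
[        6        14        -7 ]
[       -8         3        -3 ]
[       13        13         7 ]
XY =
[      160       239       -61 ]
[       42       -32        25 ]
[     -239      -211        20 ]

Matrix multiplication: (XY)[i][j] = sum over k of X[i][k] * Y[k][j].
  (XY)[0][0] = (14)*(6) + (-3)*(-8) + (4)*(13) = 160
  (XY)[0][1] = (14)*(14) + (-3)*(3) + (4)*(13) = 239
  (XY)[0][2] = (14)*(-7) + (-3)*(-3) + (4)*(7) = -61
  (XY)[1][0] = (-1)*(6) + (-6)*(-8) + (0)*(13) = 42
  (XY)[1][1] = (-1)*(14) + (-6)*(3) + (0)*(13) = -32
  (XY)[1][2] = (-1)*(-7) + (-6)*(-3) + (0)*(7) = 25
  (XY)[2][0] = (-13)*(6) + (12)*(-8) + (-5)*(13) = -239
  (XY)[2][1] = (-13)*(14) + (12)*(3) + (-5)*(13) = -211
  (XY)[2][2] = (-13)*(-7) + (12)*(-3) + (-5)*(7) = 20
XY =
[      160       239       -61 ]
[       42       -32        25 ]
[     -239      -211        20 ]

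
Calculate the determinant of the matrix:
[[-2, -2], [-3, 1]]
-8

For a 2×2 matrix [[a, b], [c, d]], det = ad - bc
det = (-2)(1) - (-2)(-3) = -2 - 6 = -8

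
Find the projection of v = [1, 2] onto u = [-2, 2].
[-1/2, 1/2]

The projection of v onto u is proj_u(v) = ((v·u) / (u·u)) · u.
v·u = (1)*(-2) + (2)*(2) = 2.
u·u = (-2)*(-2) + (2)*(2) = 8.
coefficient = 2 / 8 = 1/4.
proj_u(v) = 1/4 · [-2, 2] = [-1/2, 1/2].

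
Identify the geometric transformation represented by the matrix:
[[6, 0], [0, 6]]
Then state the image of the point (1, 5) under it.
uniform scaling by factor 6; image of (1, 5) is (6, 30)

This is a diagonal matrix with equal entries 6, so it scales both axes by the same factor 6.
The matrix [[6, 0], [0, 6]] represents: uniform scaling by factor 6.
Applying it to (1, 5): [6·1 + 0·5, 0·1 + 6·5] = (6, 30).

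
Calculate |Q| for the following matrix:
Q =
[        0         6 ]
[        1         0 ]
det(Q) = -6

For a 2×2 matrix [[a, b], [c, d]], det = a*d - b*c.
det(Q) = (0)*(0) - (6)*(1) = 0 - 6 = -6.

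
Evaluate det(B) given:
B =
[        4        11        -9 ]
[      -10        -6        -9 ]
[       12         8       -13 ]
det(B) = -1946

Expand along row 0 (cofactor expansion): det(B) = a*(e*i - f*h) - b*(d*i - f*g) + c*(d*h - e*g), where the 3×3 is [[a, b, c], [d, e, f], [g, h, i]].
Minor M_00 = (-6)*(-13) - (-9)*(8) = 78 + 72 = 150.
Minor M_01 = (-10)*(-13) - (-9)*(12) = 130 + 108 = 238.
Minor M_02 = (-10)*(8) - (-6)*(12) = -80 + 72 = -8.
det(B) = (4)*(150) - (11)*(238) + (-9)*(-8) = 600 - 2618 + 72 = -1946.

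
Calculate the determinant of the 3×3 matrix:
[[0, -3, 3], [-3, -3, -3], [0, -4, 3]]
9

Expansion along first row:
det = 0·det([[-3,-3],[-4,3]]) - -3·det([[-3,-3],[0,3]]) + 3·det([[-3,-3],[0,-4]])
    = 0·(-3·3 - -3·-4) - -3·(-3·3 - -3·0) + 3·(-3·-4 - -3·0)
    = 0·-21 - -3·-9 + 3·12
    = 0 + -27 + 36 = 9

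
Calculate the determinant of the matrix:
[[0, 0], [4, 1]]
0

For a 2×2 matrix [[a, b], [c, d]], det = ad - bc
det = (0)(1) - (0)(4) = 0 - 0 = 0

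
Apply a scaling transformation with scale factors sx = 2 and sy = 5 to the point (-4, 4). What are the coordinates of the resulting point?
(-8, 20)

Scaling matrix:
[[2, 0], [0, 5]]
Result: (-4 × 2, 4 × 5) = (-8, 20)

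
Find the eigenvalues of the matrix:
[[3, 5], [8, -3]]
λ = -7 and λ = 7

Characteristic equation: det(A - λI) = 0
λ² - (trace)λ + (det) = 0
λ² - (0)λ + (-49) = 0
λ² - 0λ - 49 = 0
Solving: λ = -7, 7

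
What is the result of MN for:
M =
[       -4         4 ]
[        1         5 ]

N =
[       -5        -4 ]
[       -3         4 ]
MN =
[        8        32 ]
[      -20        16 ]

Matrix multiplication: (MN)[i][j] = sum over k of M[i][k] * N[k][j].
  (MN)[0][0] = (-4)*(-5) + (4)*(-3) = 8
  (MN)[0][1] = (-4)*(-4) + (4)*(4) = 32
  (MN)[1][0] = (1)*(-5) + (5)*(-3) = -20
  (MN)[1][1] = (1)*(-4) + (5)*(4) = 16
MN =
[        8        32 ]
[      -20        16 ]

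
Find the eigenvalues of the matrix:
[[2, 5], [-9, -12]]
λ = -7 and λ = -3

Characteristic equation: det(A - λI) = 0
λ² - (trace)λ + (det) = 0
λ² - (-10)λ + (21) = 0
λ² + 10λ + 21 = 0
Solving: λ = -7, -3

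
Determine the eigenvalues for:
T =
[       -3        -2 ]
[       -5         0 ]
λ = -5, 2

Solve det(T - λI) = 0. For a 2×2 matrix the characteristic equation is λ² - (trace)λ + det = 0.
trace(T) = a + d = -3 + 0 = -3.
det(T) = a*d - b*c = (-3)*(0) - (-2)*(-5) = 0 - 10 = -10.
Characteristic equation: λ² - (-3)λ + (-10) = 0.
Discriminant = (-3)² - 4*(-10) = 9 + 40 = 49.
λ = (-3 ± √49) / 2 = (-3 ± 7) / 2 = -5, 2.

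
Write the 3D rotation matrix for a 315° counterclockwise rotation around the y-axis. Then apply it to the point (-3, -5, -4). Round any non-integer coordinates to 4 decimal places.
R = [[√2/2, 0, -√2/2], [0, 1, 0], [√2/2, 0, √2/2]]; R·(-3, -5, -4) = (0.7071, -5.0000, -4.9497)

Rotation matrix for 315° around y-axis:
cos(315°) = √2/2, sin(315°) = -√2/2
R = [[√2/2, 0, -√2/2], [0, 1, 0], [√2/2, 0, √2/2]]
Apply to (-3, -5, -4): R·[-3, -5, -4]ᵀ = (0.7071, -5.0000, -4.9497)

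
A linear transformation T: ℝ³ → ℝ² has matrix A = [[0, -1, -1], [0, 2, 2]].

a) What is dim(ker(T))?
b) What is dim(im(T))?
dim(ker) = 2, dim(im) = 1

Observe that row 2 = -2 × row 1 (so the rows are linearly dependent).
Thus rank(A) = 1 (only one linearly independent row).
dim(im(T)) = rank(A) = 1.
By the rank-nullity theorem applied to T: ℝ³ → ℝ², rank(A) + nullity(A) = 3 (the domain dimension), so dim(ker(T)) = 3 - 1 = 2.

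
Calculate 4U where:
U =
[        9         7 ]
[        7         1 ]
4U =
[       36        28 ]
[       28         4 ]

Scalar multiplication is elementwise: (4U)[i][j] = 4 * U[i][j].
  (4U)[0][0] = 4 * (9) = 36
  (4U)[0][1] = 4 * (7) = 28
  (4U)[1][0] = 4 * (7) = 28
  (4U)[1][1] = 4 * (1) = 4
4U =
[       36        28 ]
[       28         4 ]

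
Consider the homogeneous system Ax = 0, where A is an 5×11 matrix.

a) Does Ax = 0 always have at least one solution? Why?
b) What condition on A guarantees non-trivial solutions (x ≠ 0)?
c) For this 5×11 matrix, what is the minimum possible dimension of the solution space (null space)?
a) Yes, x = 0 is always a solution. b) When A has linearly dependent columns (rank < n). c) Minimum nullity = 6.

a) x = 0 satisfies A·0 = 0, so the zero vector is always a solution.
b) Non-trivial solutions exist iff the columns of A are linearly dependent, equivalently rank(A) < n (the number of columns).
c) By rank-nullity, rank(A) + nullity(A) = n = 11. Since A has only 5 rows, rank(A) ≤ 5, so nullity(A) ≥ 11 - 5 = 6.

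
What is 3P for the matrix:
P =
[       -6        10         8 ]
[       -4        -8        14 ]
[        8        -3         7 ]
3P =
[      -18        30        24 ]
[      -12       -24        42 ]
[       24        -9        21 ]

Scalar multiplication is elementwise: (3P)[i][j] = 3 * P[i][j].
  (3P)[0][0] = 3 * (-6) = -18
  (3P)[0][1] = 3 * (10) = 30
  (3P)[0][2] = 3 * (8) = 24
  (3P)[1][0] = 3 * (-4) = -12
  (3P)[1][1] = 3 * (-8) = -24
  (3P)[1][2] = 3 * (14) = 42
  (3P)[2][0] = 3 * (8) = 24
  (3P)[2][1] = 3 * (-3) = -9
  (3P)[2][2] = 3 * (7) = 21
3P =
[      -18        30        24 ]
[      -12       -24        42 ]
[       24        -9        21 ]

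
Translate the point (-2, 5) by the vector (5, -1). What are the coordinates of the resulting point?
(3, 4)

Translation by (5, -1):
x' = -2 + 5 = 3
y' = 5 + -1 = 4
Homogeneous matrix: [[1, 0, 5], [0, 1, -1], [0, 0, 1]]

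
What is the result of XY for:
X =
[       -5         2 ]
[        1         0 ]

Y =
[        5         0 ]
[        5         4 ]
XY =
[      -15         8 ]
[        5         0 ]

Matrix multiplication: (XY)[i][j] = sum over k of X[i][k] * Y[k][j].
  (XY)[0][0] = (-5)*(5) + (2)*(5) = -15
  (XY)[0][1] = (-5)*(0) + (2)*(4) = 8
  (XY)[1][0] = (1)*(5) + (0)*(5) = 5
  (XY)[1][1] = (1)*(0) + (0)*(4) = 0
XY =
[      -15         8 ]
[        5         0 ]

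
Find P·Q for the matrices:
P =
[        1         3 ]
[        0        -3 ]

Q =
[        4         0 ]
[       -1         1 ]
PQ =
[        1         3 ]
[        3        -3 ]

Matrix multiplication: (PQ)[i][j] = sum over k of P[i][k] * Q[k][j].
  (PQ)[0][0] = (1)*(4) + (3)*(-1) = 1
  (PQ)[0][1] = (1)*(0) + (3)*(1) = 3
  (PQ)[1][0] = (0)*(4) + (-3)*(-1) = 3
  (PQ)[1][1] = (0)*(0) + (-3)*(1) = -3
PQ =
[        1         3 ]
[        3        -3 ]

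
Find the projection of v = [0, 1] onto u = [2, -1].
[-2/5, 1/5]

The projection of v onto u is proj_u(v) = ((v·u) / (u·u)) · u.
v·u = (0)*(2) + (1)*(-1) = -1.
u·u = (2)*(2) + (-1)*(-1) = 5.
coefficient = -1 / 5 = -1/5.
proj_u(v) = -1/5 · [2, -1] = [-2/5, 1/5].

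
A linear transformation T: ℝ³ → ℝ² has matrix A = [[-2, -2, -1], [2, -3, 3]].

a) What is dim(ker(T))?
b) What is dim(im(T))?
dim(ker) = 1, dim(im) = 2

The two rows are not scalar multiples of one another (no single k satisfies row 2 = k × row 1), so they are linearly independent.
Thus rank(A) = 2.
dim(im(T)) = rank(A) = 2.
By the rank-nullity theorem applied to T: ℝ³ → ℝ², rank(A) + nullity(A) = 3 (the domain dimension), so dim(ker(T)) = 3 - 2 = 1.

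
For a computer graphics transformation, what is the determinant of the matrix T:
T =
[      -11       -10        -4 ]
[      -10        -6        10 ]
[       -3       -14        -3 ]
det(T) = -1626

Expand along row 0 (cofactor expansion): det(T) = a*(e*i - f*h) - b*(d*i - f*g) + c*(d*h - e*g), where the 3×3 is [[a, b, c], [d, e, f], [g, h, i]].
Minor M_00 = (-6)*(-3) - (10)*(-14) = 18 + 140 = 158.
Minor M_01 = (-10)*(-3) - (10)*(-3) = 30 + 30 = 60.
Minor M_02 = (-10)*(-14) - (-6)*(-3) = 140 - 18 = 122.
det(T) = (-11)*(158) - (-10)*(60) + (-4)*(122) = -1738 + 600 - 488 = -1626.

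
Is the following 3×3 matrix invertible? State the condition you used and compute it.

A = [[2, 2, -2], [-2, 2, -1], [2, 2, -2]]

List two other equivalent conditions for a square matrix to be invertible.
No, not invertible; det(A) = 0 (two rows are equal, so the rows are linearly dependent). Equivalent conditions (failing for this A): rank(A) < 3; Ax = 0 has non-trivial solutions; 0 is an eigenvalue; the columns are linearly dependent.

To check invertibility, compute det(A).
In this matrix, row 0 and the last row are identical, so one row is a scalar multiple of another and the rows are linearly dependent.
A matrix with linearly dependent rows has det = 0 and is not invertible.
Equivalent failed conditions:
- rank(A) < 3.
- Ax = 0 has non-trivial solutions.
- 0 is an eigenvalue.
- The columns are linearly dependent.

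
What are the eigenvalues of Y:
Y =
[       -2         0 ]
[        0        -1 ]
λ = -2, -1

Solve det(Y - λI) = 0. For a 2×2 matrix the characteristic equation is λ² - (trace)λ + det = 0.
trace(Y) = a + d = -2 - 1 = -3.
det(Y) = a*d - b*c = (-2)*(-1) - (0)*(0) = 2 - 0 = 2.
Characteristic equation: λ² - (-3)λ + (2) = 0.
Discriminant = (-3)² - 4*(2) = 9 - 8 = 1.
λ = (-3 ± √1) / 2 = (-3 ± 1) / 2 = -2, -1.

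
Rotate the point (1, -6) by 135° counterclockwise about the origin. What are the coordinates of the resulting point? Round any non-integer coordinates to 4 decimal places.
(3.5355, 4.9497)

Rotation matrix R(θ) = [[cos θ, -sin θ], [sin θ, cos θ]]; for θ = 135°:
R = [[-√2/2, -√2/2], [√2/2, -√2/2]]
Result: R × [1, -6]ᵀ = [-√2/2·1 + (-√2/2)·-6, √2/2·1 + (-√2/2)·-6]ᵀ = (3.5355, 4.9497)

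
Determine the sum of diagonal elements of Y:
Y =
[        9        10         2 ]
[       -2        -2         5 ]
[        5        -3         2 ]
tr(Y) = 9 - 2 + 2 = 9

The trace of a square matrix is the sum of its diagonal entries.
Diagonal entries of Y: Y[0][0] = 9, Y[1][1] = -2, Y[2][2] = 2.
tr(Y) = 9 - 2 + 2 = 9.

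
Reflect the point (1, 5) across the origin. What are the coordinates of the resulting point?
(-1, -5)

Reflection across origin: (1, 5) → (-1, -5)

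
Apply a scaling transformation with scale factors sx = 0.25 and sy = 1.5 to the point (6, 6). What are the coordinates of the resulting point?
(1.5, 9.0)

Scaling matrix:
[[0.25, 0], [0, 1.50]]
Result: (6 × 0.25, 6 × 1.5) = (1.5, 9.0)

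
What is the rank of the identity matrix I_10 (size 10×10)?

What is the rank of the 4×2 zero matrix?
rank(I_10) = 10, rank(0) = 0

The identity I_10 has 10 columns that are the standard basis vectors e_1, …, e_10. These are linearly independent, so all 10 columns are pivots and rank(I_10) = 10.
The 4×2 zero matrix has every entry zero, so every row is the zero row and there are no pivots; rank(0) = 0.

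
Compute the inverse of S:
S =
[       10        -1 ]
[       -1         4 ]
det(S) = 39
S⁻¹ =
[     4/39      1/39 ]
[     1/39     10/39 ]

For a 2×2 matrix S = [[a, b], [c, d]] with det(S) ≠ 0, S⁻¹ = (1/det(S)) * [[d, -b], [-c, a]].
det(S) = (10)*(4) - (-1)*(-1) = 40 - 1 = 39.
S⁻¹ = (1/39) * [[4, 1], [1, 10]].
Dividing each entry by 39 and reducing:
S⁻¹ =
[     4/39      1/39 ]
[     1/39     10/39 ]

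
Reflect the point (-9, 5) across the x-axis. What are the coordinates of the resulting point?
(-9, -5)

Reflection across x-axis: (-9, 5) → (-9, -5)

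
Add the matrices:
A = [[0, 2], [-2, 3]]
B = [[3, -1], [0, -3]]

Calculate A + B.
[[3, 1], [-2, 0]]

Add corresponding elements:
(0)+(3)=3
(2)+(-1)=1
(-2)+(0)=-2
(3)+(-3)=0
A + B = [[3, 1], [-2, 0]]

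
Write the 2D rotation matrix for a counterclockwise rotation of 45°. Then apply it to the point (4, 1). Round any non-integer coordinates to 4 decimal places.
R = [[√2/2, -√2/2], [√2/2, √2/2]]; R·(4, 1) = (2.1213, 3.5355)

Rotation matrix formula: R(θ) = [[cos θ, -sin θ], [sin θ, cos θ]]
For θ = 45°:
cos(45°) = √2/2
sin(45°) = √2/2
R = [[√2/2, -√2/2], [√2/2, √2/2]]
Apply to (4, 1): [√2/2·4 + (-√2/2)·1, √2/2·4 + √2/2·1] = (2.1213, 3.5355)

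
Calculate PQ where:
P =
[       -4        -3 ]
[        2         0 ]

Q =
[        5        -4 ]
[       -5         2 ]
PQ =
[       -5        10 ]
[       10        -8 ]

Matrix multiplication: (PQ)[i][j] = sum over k of P[i][k] * Q[k][j].
  (PQ)[0][0] = (-4)*(5) + (-3)*(-5) = -5
  (PQ)[0][1] = (-4)*(-4) + (-3)*(2) = 10
  (PQ)[1][0] = (2)*(5) + (0)*(-5) = 10
  (PQ)[1][1] = (2)*(-4) + (0)*(2) = -8
PQ =
[       -5        10 ]
[       10        -8 ]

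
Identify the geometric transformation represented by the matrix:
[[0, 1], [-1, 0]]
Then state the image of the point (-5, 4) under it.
rotation by 90° clockwise (i.e., 270° counterclockwise); image of (-5, 4) is (4, 5)

This matches the form [[cos θ, -sin θ], [sin θ, cos θ]] of a rotation matrix; reading off cos θ and sin θ gives the angle.
The matrix [[0, 1], [-1, 0]] represents: rotation by 90° clockwise (i.e., 270° counterclockwise).
Applying it to (-5, 4): [0·-5 + 1·4, -1·-5 + 0·4] = (4, 5).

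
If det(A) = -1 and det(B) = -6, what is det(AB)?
6

Use the multiplicative property of determinants: det(AB) = det(A)*det(B).
det(AB) = (-1)*(-6) = 6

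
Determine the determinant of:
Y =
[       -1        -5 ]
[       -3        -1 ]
det(Y) = -14

For a 2×2 matrix [[a, b], [c, d]], det = a*d - b*c.
det(Y) = (-1)*(-1) - (-5)*(-3) = 1 - 15 = -14.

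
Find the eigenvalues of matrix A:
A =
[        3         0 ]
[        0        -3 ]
λ = -3, 3

Solve det(A - λI) = 0. For a 2×2 matrix the characteristic equation is λ² - (trace)λ + det = 0.
trace(A) = a + d = 3 - 3 = 0.
det(A) = a*d - b*c = (3)*(-3) - (0)*(0) = -9 - 0 = -9.
Characteristic equation: λ² - (0)λ + (-9) = 0.
Discriminant = (0)² - 4*(-9) = 0 + 36 = 36.
λ = (0 ± √36) / 2 = (0 ± 6) / 2 = -3, 3.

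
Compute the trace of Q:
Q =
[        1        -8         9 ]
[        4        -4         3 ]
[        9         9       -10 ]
tr(Q) = 1 - 4 - 10 = -13

The trace of a square matrix is the sum of its diagonal entries.
Diagonal entries of Q: Q[0][0] = 1, Q[1][1] = -4, Q[2][2] = -10.
tr(Q) = 1 - 4 - 10 = -13.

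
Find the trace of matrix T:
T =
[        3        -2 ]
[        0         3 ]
tr(T) = 3 + 3 = 6

The trace of a square matrix is the sum of its diagonal entries.
Diagonal entries of T: T[0][0] = 3, T[1][1] = 3.
tr(T) = 3 + 3 = 6.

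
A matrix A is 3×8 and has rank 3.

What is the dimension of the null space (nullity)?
5

The rank-nullity theorem for an m×n matrix states:
rank(A) + nullity(A) = n (the number of columns).
Here n = 8 and rank(A) = 3, so nullity(A) = 8 - 3 = 5.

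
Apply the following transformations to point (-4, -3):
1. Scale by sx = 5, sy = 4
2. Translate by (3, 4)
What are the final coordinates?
(-17, -8)

Step 1: Scale (-4, -3) by (sx, sy) = (5, 4) → (-20, -12)
Step 2: Translate by (3, 4) → (-17, -8)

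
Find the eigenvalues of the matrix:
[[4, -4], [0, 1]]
λ = 1 and λ = 4

Characteristic equation: det(A - λI) = 0
λ² - (trace)λ + (det) = 0
λ² - (5)λ + (4) = 0
λ² - 5λ + 4 = 0
Solving: λ = 1, 4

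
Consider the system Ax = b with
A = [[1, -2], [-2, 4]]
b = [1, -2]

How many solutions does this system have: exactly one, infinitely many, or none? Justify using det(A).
Infinitely many solutions

det(A) = (1)*(4) - (-2)*(-2) = 0, so A is singular (column 2 is -2 times column 1).
b = [1, -2] = 1 * column 1 of A, so b lies in the column space of A.
A singular matrix whose right-hand side is in its column space gives a 1-parameter family of solutions — infinitely many.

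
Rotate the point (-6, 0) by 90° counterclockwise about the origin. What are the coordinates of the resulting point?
(0, -6)

Rotation matrix R(θ) = [[cos θ, -sin θ], [sin θ, cos θ]]; for θ = 90°:
R = [[0, -1], [1, 0]]
Result: R × [-6, 0]ᵀ = [0·-6 + (-1)·0, 1·-6 + (0)·0]ᵀ = (0, -6)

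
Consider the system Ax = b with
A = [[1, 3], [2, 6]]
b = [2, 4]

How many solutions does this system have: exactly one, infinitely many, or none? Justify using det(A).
Infinitely many solutions

det(A) = (1)*(6) - (3)*(2) = 0, so A is singular (column 2 is 3 times column 1).
b = [2, 4] = 2 * column 1 of A, so b lies in the column space of A.
A singular matrix whose right-hand side is in its column space gives a 1-parameter family of solutions — infinitely many.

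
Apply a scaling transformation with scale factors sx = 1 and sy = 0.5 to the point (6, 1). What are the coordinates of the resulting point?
(6, 0.5)

Scaling matrix:
[[1, 0], [0, 0.50]]
Result: (6 × 1, 1 × 0.5) = (6, 0.5)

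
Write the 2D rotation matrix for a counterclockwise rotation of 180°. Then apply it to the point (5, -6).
R = [[-1, 0], [0, -1]]; R·(5, -6) = (-5, 6)

Rotation matrix formula: R(θ) = [[cos θ, -sin θ], [sin θ, cos θ]]
For θ = 180°:
cos(180°) = -1
sin(180°) = 0
R = [[-1, 0], [0, -1]]
Apply to (5, -6): [-1·5 + (0)·-6, 0·5 + -1·-6] = (-5, 6)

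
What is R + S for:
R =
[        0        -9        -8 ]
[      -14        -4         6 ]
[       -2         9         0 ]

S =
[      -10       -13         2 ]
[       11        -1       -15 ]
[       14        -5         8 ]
R + S =
[      -10       -22        -6 ]
[       -3        -5        -9 ]
[       12         4         8 ]

Matrix addition is elementwise: (R+S)[i][j] = R[i][j] + S[i][j].
  (R+S)[0][0] = (0) + (-10) = -10
  (R+S)[0][1] = (-9) + (-13) = -22
  (R+S)[0][2] = (-8) + (2) = -6
  (R+S)[1][0] = (-14) + (11) = -3
  (R+S)[1][1] = (-4) + (-1) = -5
  (R+S)[1][2] = (6) + (-15) = -9
  (R+S)[2][0] = (-2) + (14) = 12
  (R+S)[2][1] = (9) + (-5) = 4
  (R+S)[2][2] = (0) + (8) = 8
R + S =
[      -10       -22        -6 ]
[       -3        -5        -9 ]
[       12         4         8 ]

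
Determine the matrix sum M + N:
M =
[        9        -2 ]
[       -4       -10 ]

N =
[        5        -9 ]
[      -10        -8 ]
M + N =
[       14       -11 ]
[      -14       -18 ]

Matrix addition is elementwise: (M+N)[i][j] = M[i][j] + N[i][j].
  (M+N)[0][0] = (9) + (5) = 14
  (M+N)[0][1] = (-2) + (-9) = -11
  (M+N)[1][0] = (-4) + (-10) = -14
  (M+N)[1][1] = (-10) + (-8) = -18
M + N =
[       14       -11 ]
[      -14       -18 ]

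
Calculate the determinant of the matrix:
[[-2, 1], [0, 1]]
-2

For a 2×2 matrix [[a, b], [c, d]], det = ad - bc
det = (-2)(1) - (1)(0) = -2 - 0 = -2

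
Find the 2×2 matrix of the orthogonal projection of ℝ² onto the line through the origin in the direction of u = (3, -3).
[[1/2, -1/2], [-1/2, 1/2]]

The orthogonal projection onto the line spanned by a nonzero vector u = (a, b) has matrix P = (u uᵀ) / (uᵀ u) = (1/(a² + b²)) · [[a², ab], [ab, b²]].
Here u = (3, -3), so a² + b² = 9 + 9 = 18.
P = (1/18) · [[9, -9], [-9, 9]] = [[1/2, -1/2], [-1/2, 1/2]].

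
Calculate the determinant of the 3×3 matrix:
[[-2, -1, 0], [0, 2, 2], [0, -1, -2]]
4

Expansion along first row:
det = -2·det([[2,2],[-1,-2]]) - -1·det([[0,2],[0,-2]]) + 0·det([[0,2],[0,-1]])
    = -2·(2·-2 - 2·-1) - -1·(0·-2 - 2·0) + 0·(0·-1 - 2·0)
    = -2·-2 - -1·0 + 0·0
    = 4 + 0 + 0 = 4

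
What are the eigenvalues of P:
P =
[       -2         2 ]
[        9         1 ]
λ = -5, 4

Solve det(P - λI) = 0. For a 2×2 matrix the characteristic equation is λ² - (trace)λ + det = 0.
trace(P) = a + d = -2 + 1 = -1.
det(P) = a*d - b*c = (-2)*(1) - (2)*(9) = -2 - 18 = -20.
Characteristic equation: λ² - (-1)λ + (-20) = 0.
Discriminant = (-1)² - 4*(-20) = 1 + 80 = 81.
λ = (-1 ± √81) / 2 = (-1 ± 9) / 2 = -5, 4.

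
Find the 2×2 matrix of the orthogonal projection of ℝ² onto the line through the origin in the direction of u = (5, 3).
[[25/34, 15/34], [15/34, 9/34]]

The orthogonal projection onto the line spanned by a nonzero vector u = (a, b) has matrix P = (u uᵀ) / (uᵀ u) = (1/(a² + b²)) · [[a², ab], [ab, b²]].
Here u = (5, 3), so a² + b² = 25 + 9 = 34.
P = (1/34) · [[25, 15], [15, 9]] = [[25/34, 15/34], [15/34, 9/34]].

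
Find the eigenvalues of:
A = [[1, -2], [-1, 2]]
λ = 0, 3

Solve det(A - λI) = 0. For a 2×2 matrix this is λ² - (trace)λ + det = 0.
trace(A) = 1 + 2 = 3.
det(A) = (1)*(2) - (-2)*(-1) = 2 - 2 = 0.
Characteristic equation: λ² - (3)λ + (0) = 0.
Discriminant: (3)² - 4*(0) = 9 - 0 = 9.
Roots: λ = (3 ± √9) / 2 = 0, 3.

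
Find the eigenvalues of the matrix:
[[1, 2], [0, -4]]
λ = -4 and λ = 1

Characteristic equation: det(A - λI) = 0
λ² - (trace)λ + (det) = 0
λ² - (-3)λ + (-4) = 0
λ² + 3λ - 4 = 0
Solving: λ = -4, 1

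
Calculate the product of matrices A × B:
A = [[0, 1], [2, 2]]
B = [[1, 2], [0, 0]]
[[0, 0], [2, 4]]

Matrix multiplication:
C[0][0] = 0×1 + 1×0 = 0
C[0][1] = 0×2 + 1×0 = 0
C[1][0] = 2×1 + 2×0 = 2
C[1][1] = 2×2 + 2×0 = 4
Result: [[0, 0], [2, 4]]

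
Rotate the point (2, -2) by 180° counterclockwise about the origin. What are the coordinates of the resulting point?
(-2, 2)

Rotation matrix R(θ) = [[cos θ, -sin θ], [sin θ, cos θ]]; for θ = 180°:
R = [[-1, 0], [0, -1]]
Result: R × [2, -2]ᵀ = [-1·2 + (0)·-2, 0·2 + (-1)·-2]ᵀ = (-2, 2)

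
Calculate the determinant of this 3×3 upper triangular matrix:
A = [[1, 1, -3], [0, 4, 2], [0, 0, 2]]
8

The determinant of a triangular matrix is the product of its diagonal entries (the off-diagonal entries above the diagonal do not affect it).
det(A) = (1) * (4) * (2) = 8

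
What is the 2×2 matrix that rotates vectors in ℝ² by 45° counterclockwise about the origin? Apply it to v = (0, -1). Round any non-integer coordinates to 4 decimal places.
R = [[√2/2, -√2/2], [√2/2, √2/2]]; R·v = (0.7071, -0.7071)

A counterclockwise rotation by angle θ in ℝ² has matrix R(θ) = [[cos θ, -sin θ], [sin θ, cos θ]].
For θ = 45°: cos θ = √2/2, sin θ = √2/2.
R(45°) = [[√2/2, -√2/2], [√2/2, √2/2]].
R·v = [√2/2·0 + (-√2/2)·-1, √2/2·0 + √2/2·-1] = (0.7071, -0.7071).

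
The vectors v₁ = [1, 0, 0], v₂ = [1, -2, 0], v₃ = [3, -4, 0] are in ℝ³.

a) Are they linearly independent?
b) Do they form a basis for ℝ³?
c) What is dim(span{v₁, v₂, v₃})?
Not independent, not a basis, dim(span) = 2

Check whether v₃ can be written as a linear combination of v₁ and v₂.
v₃ = (1)·v₁ + (2)·v₂ = [3, -4, 0], so the three vectors are linearly dependent.
Thus they do not form a basis for ℝ³, and dim(span{v₁, v₂, v₃}) = 2 (spanned by v₁ and v₂).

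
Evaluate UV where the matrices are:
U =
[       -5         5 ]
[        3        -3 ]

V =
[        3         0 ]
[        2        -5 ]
UV =
[       -5       -25 ]
[        3        15 ]

Matrix multiplication: (UV)[i][j] = sum over k of U[i][k] * V[k][j].
  (UV)[0][0] = (-5)*(3) + (5)*(2) = -5
  (UV)[0][1] = (-5)*(0) + (5)*(-5) = -25
  (UV)[1][0] = (3)*(3) + (-3)*(2) = 3
  (UV)[1][1] = (3)*(0) + (-3)*(-5) = 15
UV =
[       -5       -25 ]
[        3        15 ]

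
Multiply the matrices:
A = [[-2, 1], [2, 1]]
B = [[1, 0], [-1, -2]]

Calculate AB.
[[-3, -2], [1, -2]]

Each entry (i,j) of AB = sum over k of A[i][k]*B[k][j].
(AB)[0][0] = (-2)*(1) + (1)*(-1) = -3
(AB)[0][1] = (-2)*(0) + (1)*(-2) = -2
(AB)[1][0] = (2)*(1) + (1)*(-1) = 1
(AB)[1][1] = (2)*(0) + (1)*(-2) = -2
AB = [[-3, -2], [1, -2]]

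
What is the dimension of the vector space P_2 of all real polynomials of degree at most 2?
Dimension = 3

A polynomial of degree at most 2 can be written as a₀ + a₁x + a₂x², with 3 free coefficients a₀, a₁, a₂.
The set {1, x, x²} is a basis: it spans P_2 (every such polynomial is a linear combination of these) and is linearly independent (a polynomial is zero iff all its coefficients are zero).
Therefore dim(P_2) = 2 + 1 = 3.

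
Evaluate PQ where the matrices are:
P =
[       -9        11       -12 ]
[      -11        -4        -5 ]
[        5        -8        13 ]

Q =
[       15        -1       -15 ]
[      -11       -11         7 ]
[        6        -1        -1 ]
PQ =
[     -328      -100       224 ]
[     -151        60       142 ]
[      241        70      -144 ]

Matrix multiplication: (PQ)[i][j] = sum over k of P[i][k] * Q[k][j].
  (PQ)[0][0] = (-9)*(15) + (11)*(-11) + (-12)*(6) = -328
  (PQ)[0][1] = (-9)*(-1) + (11)*(-11) + (-12)*(-1) = -100
  (PQ)[0][2] = (-9)*(-15) + (11)*(7) + (-12)*(-1) = 224
  (PQ)[1][0] = (-11)*(15) + (-4)*(-11) + (-5)*(6) = -151
  (PQ)[1][1] = (-11)*(-1) + (-4)*(-11) + (-5)*(-1) = 60
  (PQ)[1][2] = (-11)*(-15) + (-4)*(7) + (-5)*(-1) = 142
  (PQ)[2][0] = (5)*(15) + (-8)*(-11) + (13)*(6) = 241
  (PQ)[2][1] = (5)*(-1) + (-8)*(-11) + (13)*(-1) = 70
  (PQ)[2][2] = (5)*(-15) + (-8)*(7) + (13)*(-1) = -144
PQ =
[     -328      -100       224 ]
[     -151        60       142 ]
[      241        70      -144 ]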